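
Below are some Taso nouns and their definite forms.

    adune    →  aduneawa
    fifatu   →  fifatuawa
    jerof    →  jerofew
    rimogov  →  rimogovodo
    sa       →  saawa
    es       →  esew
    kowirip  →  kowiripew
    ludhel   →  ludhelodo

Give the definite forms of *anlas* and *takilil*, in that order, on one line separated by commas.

anlasew, takililodo

The alternation tracks the final sound of the stem — -ew when the stem ends in a voiceless consonant (*jerof*, *es*, *kowirip*); -odo when the stem ends in a voiced consonant (*rimogov*, *ludhel*); -awa when the stem ends in a vowel (*adune*, *fifatu*, *sa*).
Since the final sound of *anlas* is /s/ (a voiceless consonant), it takes -ew, giving *anlasew*.
The final sound of *takilil* is /l/, which is a voiced consonant, so the suffix is -odo, giving *takililodo*.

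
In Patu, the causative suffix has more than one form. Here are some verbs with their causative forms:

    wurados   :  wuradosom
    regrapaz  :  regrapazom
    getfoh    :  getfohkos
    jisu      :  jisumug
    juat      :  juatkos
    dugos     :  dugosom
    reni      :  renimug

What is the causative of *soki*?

The suffix is conditioned by the final sound: -om when the stem ends in a sibilant (*wurados*, *regrapaz*, *dugos*); -kos when the stem ends in a non-sibilant consonant (*getfoh*, *juat*); -mug when the stem ends in a vowel (*jisu*, *reni*).
Since the final sound of *soki* is /i/ (a vowel), it takes -mug, giving *sokimug*.

sokimug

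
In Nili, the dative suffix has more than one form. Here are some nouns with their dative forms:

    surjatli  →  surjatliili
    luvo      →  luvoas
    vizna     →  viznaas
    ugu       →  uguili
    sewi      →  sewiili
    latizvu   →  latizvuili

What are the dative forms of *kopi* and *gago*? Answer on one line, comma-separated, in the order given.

The pattern is height harmony: -ili when the last vowel of the stem is a high vowel (*surjatli*, *ugu*, *sewi*, *latizvu*); -as when the last vowel of the stem is a non-high vowel (*luvo*, *vizna*).
*kopi*: last vowel = /i/, a high vowel → -ili → *kopiili*.
Since the last vowel of *gago* is /o/ (a non-high vowel), it takes -as, giving *gagoas*.

kopiili, gagoas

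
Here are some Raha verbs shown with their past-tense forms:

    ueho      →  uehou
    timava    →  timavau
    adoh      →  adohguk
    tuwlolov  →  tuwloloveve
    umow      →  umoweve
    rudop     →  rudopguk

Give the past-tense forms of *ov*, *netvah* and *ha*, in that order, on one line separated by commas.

oveve, netvahguk, hau

Looking at the final sound of each stem: -guk when the stem ends in a voiceless consonant (*adoh*, *rudop*); -eve when the stem ends in a voiced consonant (*tuwlolov*, *umow*); -u when the stem ends in a vowel (*ueho*, *timava*).
*ov* — final sound /v/ (a voiced consonant) → -eve → *oveve*.
Since the final sound of *netvah* is /h/ (a voiceless consonant), it takes -guk, giving *netvahguk*.
The final sound of *ha* is /a/, which is a vowel, so the suffix is -u, giving *hau*.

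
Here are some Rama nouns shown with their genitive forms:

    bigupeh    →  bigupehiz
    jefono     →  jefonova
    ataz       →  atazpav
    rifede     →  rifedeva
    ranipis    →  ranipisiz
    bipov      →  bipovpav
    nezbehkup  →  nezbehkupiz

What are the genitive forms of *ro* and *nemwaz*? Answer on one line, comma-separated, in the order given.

rova, nemwazpav

The alternation tracks the final sound of the stem — -iz when the stem ends in a voiceless consonant (*bigupeh*, *ranipis*, *nezbehkup*); -pav when the stem ends in a voiced consonant (*ataz*, *bipov*); -va when the stem ends in a vowel (*jefono*, *rifede*).
Since the final sound of *ro* is /o/ (a vowel), it takes -va, giving *rova*.
*nemwaz* — final sound /z/ (a voiced consonant) → -pav → *nemwazpav*.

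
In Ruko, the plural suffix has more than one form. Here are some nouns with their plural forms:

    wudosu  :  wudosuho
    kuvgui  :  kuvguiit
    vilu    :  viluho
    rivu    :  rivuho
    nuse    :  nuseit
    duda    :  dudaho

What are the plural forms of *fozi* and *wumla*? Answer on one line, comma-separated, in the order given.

foziit, wumlaho

Looking at the last vowel of each stem: -it when the last vowel of the stem is a front vowel (*kuvgui*, *nuse*); -ho when the last vowel of the stem is a back vowel (*wudosu*, *vilu*, *rivu*, *duda*).
Since the last vowel of *fozi* is /i/ (a front vowel), it takes -it, giving *foziit*.
The last vowel of *wumla* is /a/, which is a back vowel, so the suffix is -ho, giving *wumlaho*.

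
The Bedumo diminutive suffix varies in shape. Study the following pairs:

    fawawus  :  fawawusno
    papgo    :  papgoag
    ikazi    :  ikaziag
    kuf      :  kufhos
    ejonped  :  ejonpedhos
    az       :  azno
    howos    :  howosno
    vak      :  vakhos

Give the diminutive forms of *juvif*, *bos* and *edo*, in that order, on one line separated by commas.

juvifhos, bosno, edoag

The suffix is conditioned by the final sound: -no when the stem ends in a sibilant (*fawawus*, *az*, *howos*); -hos when the stem ends in a non-sibilant consonant (*kuf*, *ejonped*, *vak*); -ag when the stem ends in a vowel (*papgo*, *ikazi*).
The final sound of *juvif* is /f/, which is a non-sibilant consonant, so the suffix is -hos, giving *juvifhos*.
The final sound of *bos* is /s/, which is a sibilant, so the suffix is -no, giving *bosno*.
*edo* — final sound /o/ (a vowel) → -ag → *edoag*.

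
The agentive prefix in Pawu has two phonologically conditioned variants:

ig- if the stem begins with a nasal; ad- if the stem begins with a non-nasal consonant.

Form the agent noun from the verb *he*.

adhe

*he* — first consonant /h/ (non-nasal) → ad- → *adhe*.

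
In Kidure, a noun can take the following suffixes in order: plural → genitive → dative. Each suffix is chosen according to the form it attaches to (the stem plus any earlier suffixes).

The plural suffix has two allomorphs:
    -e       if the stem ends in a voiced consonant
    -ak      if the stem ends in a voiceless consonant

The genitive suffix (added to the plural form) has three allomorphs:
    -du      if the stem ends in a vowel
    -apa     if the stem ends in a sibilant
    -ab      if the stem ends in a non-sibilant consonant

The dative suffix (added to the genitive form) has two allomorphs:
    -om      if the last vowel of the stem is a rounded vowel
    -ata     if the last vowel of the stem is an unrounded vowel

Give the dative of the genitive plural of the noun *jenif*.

jenifakabata

*jenif*: final consonant = /f/, voiceless → -ak → *jenifak*.
Since the final sound of the plural form *jenifak* is /k/ (a non-sibilant consonant), it takes -ab, giving *jenifakab*.
The genitive form *jenifakab* — last vowel /a/ (an unrounded vowel) → -ata → *jenifakabata*.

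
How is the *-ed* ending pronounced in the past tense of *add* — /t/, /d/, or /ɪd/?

The stem *add* ends in /t/ or /d/.
The -ed suffix is realized as /ɪd/ after /t, d/; as /t/ after other voiceless consonants; and as /d/ after other voiced sounds.
So -ed on *add* is pronounced /ɪd/.

/ɪd/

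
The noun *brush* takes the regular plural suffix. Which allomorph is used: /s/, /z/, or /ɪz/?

The stem *brush* ends in a sibilant (/s, z, ʃ, ʒ, tʃ, dʒ/).
The plural suffix surfaces as /ɪz/ after sibilants, /s/ after other voiceless consonants, and /z/ after other voiced sounds.
So the plural -s on *brush* is pronounced /ɪz/.

/ɪz/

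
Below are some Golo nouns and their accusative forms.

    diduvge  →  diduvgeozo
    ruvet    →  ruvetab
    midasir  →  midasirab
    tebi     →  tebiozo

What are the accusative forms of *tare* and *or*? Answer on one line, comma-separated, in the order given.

tareozo, orab

The pattern is consonant vs. vowel: -ab when the stem ends in a consonant (*ruvet*, *midasir*); -ozo when the stem ends in a vowel (*diduvge*, *tebi*).
Since the final sound of *tare* is /e/ (a vowel), it takes -ozo, giving *tareozo*.
The final sound of *or* is /r/, which is a consonant, so the suffix is -ab, giving *orab*.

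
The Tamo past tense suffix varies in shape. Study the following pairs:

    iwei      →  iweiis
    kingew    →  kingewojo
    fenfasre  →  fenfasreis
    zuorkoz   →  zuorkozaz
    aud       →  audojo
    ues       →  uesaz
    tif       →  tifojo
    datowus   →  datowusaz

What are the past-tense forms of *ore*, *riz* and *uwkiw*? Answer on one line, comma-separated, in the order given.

oreis, rizaz, uwkiwojo

Looking at the final sound of each stem: -az when the stem ends in a sibilant (*zuorkoz*, *ues*, *datowus*); -ojo when the stem ends in a non-sibilant consonant (*kingew*, *aud*, *tif*); -is when the stem ends in a vowel (*iwei*, *fenfasre*).
*ore*: final sound = /e/, a vowel → -is → *oreis*.
The final sound of *riz* is /z/, which is a sibilant, so the suffix is -az, giving *rizaz*.
*uwkiw*: final sound = /w/, a non-sibilant consonant → -ojo → *uwkiwojo*.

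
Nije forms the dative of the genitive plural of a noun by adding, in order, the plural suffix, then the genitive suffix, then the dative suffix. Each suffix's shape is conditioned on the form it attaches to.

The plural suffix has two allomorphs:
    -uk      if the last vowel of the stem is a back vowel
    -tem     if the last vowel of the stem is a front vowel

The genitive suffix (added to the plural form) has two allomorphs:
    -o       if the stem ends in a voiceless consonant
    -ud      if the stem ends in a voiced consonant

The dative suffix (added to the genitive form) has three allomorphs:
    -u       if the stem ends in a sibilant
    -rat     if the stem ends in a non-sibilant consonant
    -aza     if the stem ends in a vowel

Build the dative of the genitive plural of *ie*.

ietemudrat

*ie*: last vowel = /e/, a front vowel → -tem → *ietem*.
The plural form *ietem*: final consonant = /m/, voiced → -ud → *ietemud*.
The final sound of the genitive form *ietemud* is /d/, which is a non-sibilant consonant, so the dative suffix is -rat, giving *ietemudrat*.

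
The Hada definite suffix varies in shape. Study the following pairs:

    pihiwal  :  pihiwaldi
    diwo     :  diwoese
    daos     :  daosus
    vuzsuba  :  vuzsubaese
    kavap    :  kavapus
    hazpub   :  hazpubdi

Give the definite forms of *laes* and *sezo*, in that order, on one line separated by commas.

laesus, sezoese

Looking at the final sound of each stem: -us when the stem ends in a voiceless consonant (*daos*, *kavap*); -di when the stem ends in a voiced consonant (*pihiwal*, *hazpub*); -ese when the stem ends in a vowel (*diwo*, *vuzsuba*).
*laes*: final sound = /s/, a voiceless consonant → -us → *laesus*.
*sezo* — final sound /o/ (a vowel) → -ese → *sezoese*.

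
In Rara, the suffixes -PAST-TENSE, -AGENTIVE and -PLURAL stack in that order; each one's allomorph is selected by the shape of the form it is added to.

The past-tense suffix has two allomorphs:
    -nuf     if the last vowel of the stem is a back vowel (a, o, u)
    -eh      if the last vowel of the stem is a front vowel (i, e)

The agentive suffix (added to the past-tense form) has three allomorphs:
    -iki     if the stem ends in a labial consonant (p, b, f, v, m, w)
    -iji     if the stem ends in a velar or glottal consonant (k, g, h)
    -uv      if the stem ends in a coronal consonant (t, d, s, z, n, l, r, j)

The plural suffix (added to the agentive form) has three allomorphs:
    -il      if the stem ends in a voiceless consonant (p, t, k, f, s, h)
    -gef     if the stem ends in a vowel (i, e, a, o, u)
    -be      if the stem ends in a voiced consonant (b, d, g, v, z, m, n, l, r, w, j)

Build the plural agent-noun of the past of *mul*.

mulnufikigef

*mul*: last vowel = /u/, a back vowel → -nuf → *mulnuf*.
The final consonant of the past-tense form *mulnuf* is /f/, which is labial, so the agentive suffix is -iki, giving *mulnufiki*.
The agentive form *mulnufiki* — final sound /i/ (a vowel) → -gef → *mulnufikigef*.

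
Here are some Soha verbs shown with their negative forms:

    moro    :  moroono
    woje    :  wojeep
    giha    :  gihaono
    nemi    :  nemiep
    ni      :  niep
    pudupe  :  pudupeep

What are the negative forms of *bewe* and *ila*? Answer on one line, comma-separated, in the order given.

The suffix is conditioned by the last vowel: -ep when the last vowel of the stem is a front vowel (*woje*, *nemi*, *ni*, *pudupe*); -ono when the last vowel of the stem is a back vowel (*moro*, *giha*).
Since the last vowel of *bewe* is /e/ (a front vowel), it takes -ep, giving *beweep*.
The last vowel of *ila* is /a/, which is a back vowel, so the suffix is -ono, giving *ilaono*.

beweep, ilaono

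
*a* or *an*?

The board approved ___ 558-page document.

The indefinite article is chosen by the initial *sound* of the following word, not its spelling.
The number *558* is spoken "five hundred …", beginning with /faɪv/ — a consonant sound.
So the article is *a*: The board approved a 558-page document.

a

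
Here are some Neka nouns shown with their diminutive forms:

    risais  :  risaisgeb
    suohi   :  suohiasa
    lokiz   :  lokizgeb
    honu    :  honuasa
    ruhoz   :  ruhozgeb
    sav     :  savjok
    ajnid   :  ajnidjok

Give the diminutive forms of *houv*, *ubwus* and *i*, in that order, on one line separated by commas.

The suffix is conditioned by the final sound: -geb when the stem ends in a sibilant (*risais*, *lokiz*, *ruhoz*); -jok when the stem ends in a non-sibilant consonant (*sav*, *ajnid*); -asa when the stem ends in a vowel (*suohi*, *honu*).
*houv* — final sound /v/ (a non-sibilant consonant) → -jok → *houvjok*.
Since the final sound of *ubwus* is /s/ (a sibilant), it takes -geb, giving *ubwusgeb*.
*i* — final sound /i/ (a vowel) → -asa → *iasa*.

houvjok, ubwusgeb, iasa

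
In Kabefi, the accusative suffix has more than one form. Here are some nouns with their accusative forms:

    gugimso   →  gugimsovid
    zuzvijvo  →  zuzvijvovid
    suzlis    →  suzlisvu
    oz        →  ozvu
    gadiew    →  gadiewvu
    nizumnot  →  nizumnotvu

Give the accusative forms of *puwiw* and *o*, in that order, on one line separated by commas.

The alternation tracks the final sound of the stem — -vu when the stem ends in a consonant (*suzlis*, *oz*, *gadiew*, *nizumnot*); -vid when the stem ends in a vowel (*gugimso*, *zuzvijvo*).
*puwiw*: final sound = /w/, a consonant → -vu → *puwiwvu*.
*o*: final sound = /o/, a vowel → -vid → *ovid*.

puwiwvu, ovid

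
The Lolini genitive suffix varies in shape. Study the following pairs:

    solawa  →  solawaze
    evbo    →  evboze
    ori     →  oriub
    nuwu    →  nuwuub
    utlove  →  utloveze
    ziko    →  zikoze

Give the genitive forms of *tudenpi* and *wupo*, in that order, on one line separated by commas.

tudenpiub, wupoze

The alternation tracks the last vowel of the stem — -ub when the last vowel of the stem is a high vowel (*ori*, *nuwu*); -ze when the last vowel of the stem is a non-high vowel (*solawa*, *evbo*, *utlove*, *ziko*).
Since the last vowel of *tudenpi* is /i/ (a high vowel), it takes -ub, giving *tudenpiub*.
The last vowel of *wupo* is /o/, which is a non-high vowel, so the suffix is -ze, giving *wupoze*.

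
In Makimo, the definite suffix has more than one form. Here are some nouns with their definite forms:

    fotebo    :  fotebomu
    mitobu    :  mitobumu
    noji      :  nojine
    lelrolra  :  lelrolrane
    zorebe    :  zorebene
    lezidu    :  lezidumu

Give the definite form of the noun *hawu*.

Looking at the last vowel of each stem: -mu when the last vowel of the stem is a rounded vowel (*fotebo*, *mitobu*, *lezidu*); -ne when the last vowel of the stem is an unrounded vowel (*noji*, *lelrolra*, *zorebe*).
*hawu* — last vowel /u/ (a rounded vowel) → -mu → *hawumu*.

hawumu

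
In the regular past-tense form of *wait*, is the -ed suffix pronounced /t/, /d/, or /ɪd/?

The stem *wait* ends in /t/ or /d/.
The -ed suffix is realized as /ɪd/ after /t, d/; as /t/ after other voiceless consonants; and as /d/ after other voiced sounds.
So -ed on *wait* is pronounced /ɪd/.

/ɪd/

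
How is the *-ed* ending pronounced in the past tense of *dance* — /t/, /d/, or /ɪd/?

/t/

The stem *dance* ends in a voiceless consonant other than /t/.
The -ed suffix is realized as /ɪd/ after /t, d/; as /t/ after other voiceless consonants; and as /d/ after other voiced sounds.
So -ed on *dance* is pronounced /t/.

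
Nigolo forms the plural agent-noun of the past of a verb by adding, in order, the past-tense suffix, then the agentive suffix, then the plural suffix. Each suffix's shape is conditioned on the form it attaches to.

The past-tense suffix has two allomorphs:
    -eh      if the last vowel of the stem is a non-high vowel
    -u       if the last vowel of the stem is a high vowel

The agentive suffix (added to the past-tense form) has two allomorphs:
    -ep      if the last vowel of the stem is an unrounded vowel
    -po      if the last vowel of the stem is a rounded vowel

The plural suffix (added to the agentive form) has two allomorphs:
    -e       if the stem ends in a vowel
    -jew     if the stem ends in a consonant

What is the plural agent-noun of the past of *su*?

suupoe

Since the last vowel of *su* is /u/ (a high vowel), it takes -u, giving *suu*.
Since the last vowel of the past-tense form *suu* is /u/ (a rounded vowel), it takes -po, giving *suupo*.
The final sound of the agentive form *suupo* is /o/, which is a vowel, so the plural suffix is -e, giving *suupoe*.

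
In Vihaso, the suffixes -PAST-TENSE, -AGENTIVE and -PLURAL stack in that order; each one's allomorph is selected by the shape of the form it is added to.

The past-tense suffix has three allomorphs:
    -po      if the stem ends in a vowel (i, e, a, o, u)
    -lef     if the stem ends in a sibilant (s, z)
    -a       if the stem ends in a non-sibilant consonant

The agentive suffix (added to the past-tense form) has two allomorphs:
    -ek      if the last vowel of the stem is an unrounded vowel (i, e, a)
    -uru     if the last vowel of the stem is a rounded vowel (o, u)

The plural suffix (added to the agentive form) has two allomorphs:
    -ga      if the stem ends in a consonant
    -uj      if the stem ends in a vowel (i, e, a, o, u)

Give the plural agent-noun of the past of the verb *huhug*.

huhugaekga

Since the final sound of *huhug* is /g/ (a non-sibilant consonant), it takes -a, giving *huhuga*.
The past-tense form *huhuga* — last vowel /a/ (an unrounded vowel) → -ek → *huhugaek*.
Since the final sound of the agentive form *huhugaek* is /k/ (a consonant), it takes -ga, giving *huhugaekga*.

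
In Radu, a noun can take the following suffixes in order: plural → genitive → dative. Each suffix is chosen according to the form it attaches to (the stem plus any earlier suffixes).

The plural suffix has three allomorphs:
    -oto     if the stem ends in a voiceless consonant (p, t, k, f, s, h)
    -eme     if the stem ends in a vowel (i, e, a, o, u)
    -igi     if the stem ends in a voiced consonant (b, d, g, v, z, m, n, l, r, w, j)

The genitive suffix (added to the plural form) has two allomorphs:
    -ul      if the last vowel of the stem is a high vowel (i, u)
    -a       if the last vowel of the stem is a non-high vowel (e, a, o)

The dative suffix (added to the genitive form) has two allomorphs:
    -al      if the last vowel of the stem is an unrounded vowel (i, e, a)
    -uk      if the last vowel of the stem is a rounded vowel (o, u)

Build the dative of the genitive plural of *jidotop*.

jidotopotoaal

*jidotop*: final sound = /p/, a voiceless consonant → -oto → *jidotopoto*.
The last vowel of the plural form *jidotopoto* is /o/, which is a non-high vowel, so the genitive suffix is -a, giving *jidotopotoa*.
The last vowel of the genitive form *jidotopotoa* is /a/, which is an unrounded vowel, so the dative suffix is -al, giving *jidotopotoaal*.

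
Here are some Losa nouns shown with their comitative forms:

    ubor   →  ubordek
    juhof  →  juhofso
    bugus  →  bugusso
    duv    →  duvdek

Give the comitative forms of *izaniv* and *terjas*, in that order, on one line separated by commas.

izanivdek, terjasso

The alternation tracks the final consonant of the stem — -so when the stem ends in a voiceless consonant (*juhof*, *bugus*); -dek when the stem ends in a voiced consonant (*ubor*, *duv*).
*izaniv* — final consonant /v/ (voiced) → -dek → *izanivdek*.
The final consonant of *terjas* is /s/, which is voiceless, so the suffix is -so, giving *terjasso*.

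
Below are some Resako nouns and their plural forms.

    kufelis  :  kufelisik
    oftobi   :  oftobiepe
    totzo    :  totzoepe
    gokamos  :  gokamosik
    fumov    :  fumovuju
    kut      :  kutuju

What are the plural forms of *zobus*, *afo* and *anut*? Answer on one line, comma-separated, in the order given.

The suffix is conditioned by the final sound: -ik when the stem ends in a sibilant (*kufelis*, *gokamos*); -uju when the stem ends in a non-sibilant consonant (*fumov*, *kut*); -epe when the stem ends in a vowel (*oftobi*, *totzo*).
The final sound of *zobus* is /s/, which is a sibilant, so the suffix is -ik, giving *zobusik*.
*afo*: final sound = /o/, a vowel → -epe → *afoepe*.
*anut* — final sound /t/ (a non-sibilant consonant) → -uju → *anutuju*.

zobusik, afoepe, anutuju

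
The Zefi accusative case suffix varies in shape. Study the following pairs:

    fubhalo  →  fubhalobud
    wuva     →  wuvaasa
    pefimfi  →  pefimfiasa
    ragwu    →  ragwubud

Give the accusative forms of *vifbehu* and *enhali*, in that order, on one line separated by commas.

vifbehubud, enhaliasa

The suffix is conditioned by the last vowel: -bud when the last vowel of the stem is a rounded vowel (*fubhalo*, *ragwu*); -asa when the last vowel of the stem is an unrounded vowel (*wuva*, *pefimfi*).
*vifbehu* — last vowel /u/ (a rounded vowel) → -bud → *vifbehubud*.
Since the last vowel of *enhali* is /i/ (an unrounded vowel), it takes -asa, giving *enhaliasa*.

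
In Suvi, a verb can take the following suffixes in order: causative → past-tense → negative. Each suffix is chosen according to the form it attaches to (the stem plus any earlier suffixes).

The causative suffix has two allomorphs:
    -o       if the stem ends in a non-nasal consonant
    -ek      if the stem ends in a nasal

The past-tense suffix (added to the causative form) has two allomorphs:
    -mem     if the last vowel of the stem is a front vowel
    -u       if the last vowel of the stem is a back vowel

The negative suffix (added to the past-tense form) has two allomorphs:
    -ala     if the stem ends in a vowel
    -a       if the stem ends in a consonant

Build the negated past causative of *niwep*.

niwepouala

*niwep*: final consonant = /p/, non-nasal → -o → *niwepo*.
The causative form *niwepo*: last vowel = /o/, a back vowel → -u → *niwepou*.
The past-tense form *niwepou*: final sound = /u/, a vowel → -ala → *niwepouala*.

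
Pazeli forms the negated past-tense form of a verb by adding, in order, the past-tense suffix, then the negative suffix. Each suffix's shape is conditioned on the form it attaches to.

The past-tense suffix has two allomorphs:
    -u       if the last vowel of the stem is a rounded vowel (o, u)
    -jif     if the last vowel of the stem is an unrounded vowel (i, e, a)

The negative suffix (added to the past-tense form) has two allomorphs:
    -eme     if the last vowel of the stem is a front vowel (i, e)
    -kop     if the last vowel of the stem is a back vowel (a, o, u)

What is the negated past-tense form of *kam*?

*kam*: last vowel = /a/, an unrounded vowel → -jif → *kamjif*.
The last vowel of the past-tense form *kamjif* is /i/, which is a front vowel, so the negative suffix is -eme, giving *kamjifeme*.

kamjifeme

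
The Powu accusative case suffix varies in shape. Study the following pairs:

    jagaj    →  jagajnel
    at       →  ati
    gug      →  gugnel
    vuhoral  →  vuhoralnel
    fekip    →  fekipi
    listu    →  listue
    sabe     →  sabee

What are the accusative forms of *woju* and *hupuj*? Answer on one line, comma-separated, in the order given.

The suffix is conditioned by the final sound: -i when the stem ends in a voiceless consonant (*at*, *fekip*); -nel when the stem ends in a voiced consonant (*jagaj*, *gug*, *vuhoral*); -e when the stem ends in a vowel (*listu*, *sabe*).
Since the final sound of *woju* is /u/ (a vowel), it takes -e, giving *wojue*.
*hupuj*: final sound = /j/, a voiced consonant → -nel → *hupujnel*.

wojue, hupujnel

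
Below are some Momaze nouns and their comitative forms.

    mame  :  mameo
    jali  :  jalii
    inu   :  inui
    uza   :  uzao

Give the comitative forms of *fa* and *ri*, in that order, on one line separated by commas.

The suffix is conditioned by the last vowel: -i when the last vowel of the stem is a high vowel (*jali*, *inu*); -o when the last vowel of the stem is a non-high vowel (*mame*, *uza*).
Since the last vowel of *fa* is /a/ (a non-high vowel), it takes -o, giving *fao*.
*ri* — last vowel /i/ (a high vowel) → -i → *rii*.

fao, rii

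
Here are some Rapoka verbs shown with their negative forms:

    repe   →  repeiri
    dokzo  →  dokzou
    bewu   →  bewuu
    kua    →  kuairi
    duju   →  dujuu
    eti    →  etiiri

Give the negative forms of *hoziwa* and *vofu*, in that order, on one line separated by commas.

hoziwairi, vofuu

The pattern is rounding harmony: -u when the last vowel of the stem is a rounded vowel (*dokzo*, *bewu*, *duju*); -iri when the last vowel of the stem is an unrounded vowel (*repe*, *kua*, *eti*).
Since the last vowel of *hoziwa* is /a/ (an unrounded vowel), it takes -iri, giving *hoziwairi*.
The last vowel of *vofu* is /u/, which is a rounded vowel, so the suffix is -u, giving *vofuu*.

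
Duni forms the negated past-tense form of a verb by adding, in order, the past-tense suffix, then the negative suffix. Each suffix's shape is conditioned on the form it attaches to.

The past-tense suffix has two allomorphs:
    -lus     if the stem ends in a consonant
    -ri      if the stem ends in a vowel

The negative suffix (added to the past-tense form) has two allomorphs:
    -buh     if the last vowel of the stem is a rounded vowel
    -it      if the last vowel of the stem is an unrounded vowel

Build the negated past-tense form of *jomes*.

*jomes* — final sound /s/ (a consonant) → -lus → *jomeslus*.
The last vowel of the past-tense form *jomeslus* is /u/, which is a rounded vowel, so the negative suffix is -buh, giving *jomeslusbuh*.

jomeslusbuh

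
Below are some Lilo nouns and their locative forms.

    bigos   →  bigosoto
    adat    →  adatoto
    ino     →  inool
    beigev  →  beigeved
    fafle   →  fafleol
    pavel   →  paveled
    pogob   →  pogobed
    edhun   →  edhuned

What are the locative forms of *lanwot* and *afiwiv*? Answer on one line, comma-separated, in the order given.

The pattern is voicing of the final sound: -oto when the stem ends in a voiceless consonant (*bigos*, *adat*); -ed when the stem ends in a voiced consonant (*beigev*, *pavel*, *pogob*, *edhun*); -ol when the stem ends in a vowel (*ino*, *fafle*).
*lanwot* — final sound /t/ (a voiceless consonant) → -oto → *lanwototo*.
The final sound of *afiwiv* is /v/, which is a voiced consonant, so the suffix is -ed, giving *afiwived*.

lanwototo, afiwived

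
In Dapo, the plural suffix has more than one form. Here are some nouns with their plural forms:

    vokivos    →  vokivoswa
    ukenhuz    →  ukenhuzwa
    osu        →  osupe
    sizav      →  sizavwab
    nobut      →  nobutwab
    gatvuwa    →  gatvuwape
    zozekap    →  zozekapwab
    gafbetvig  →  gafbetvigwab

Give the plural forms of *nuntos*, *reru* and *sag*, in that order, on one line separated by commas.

nuntoswa, rerupe, sagwab

The alternation tracks the final sound of the stem — -wa when the stem ends in a sibilant (*vokivos*, *ukenhuz*); -wab when the stem ends in a non-sibilant consonant (*sizav*, *nobut*, *zozekap*, *gafbetvig*); -pe when the stem ends in a vowel (*osu*, *gatvuwa*).
*nuntos* — final sound /s/ (a sibilant) → -wa → *nuntoswa*.
Since the final sound of *reru* is /u/ (a vowel), it takes -pe, giving *rerupe*.
*sag*: final sound = /g/, a non-sibilant consonant → -wab → *sagwab*.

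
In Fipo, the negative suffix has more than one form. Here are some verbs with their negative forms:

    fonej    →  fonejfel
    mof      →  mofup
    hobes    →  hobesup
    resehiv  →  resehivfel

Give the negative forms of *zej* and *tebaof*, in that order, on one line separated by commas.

The suffix is conditioned by the final consonant: -up when the stem ends in a voiceless consonant (*mof*, *hobes*); -fel when the stem ends in a voiced consonant (*fonej*, *resehiv*).
*zej* — final consonant /j/ (voiced) → -fel → *zejfel*.
*tebaof*: final consonant = /f/, voiceless → -up → *tebaofup*.

zejfel, tebaofup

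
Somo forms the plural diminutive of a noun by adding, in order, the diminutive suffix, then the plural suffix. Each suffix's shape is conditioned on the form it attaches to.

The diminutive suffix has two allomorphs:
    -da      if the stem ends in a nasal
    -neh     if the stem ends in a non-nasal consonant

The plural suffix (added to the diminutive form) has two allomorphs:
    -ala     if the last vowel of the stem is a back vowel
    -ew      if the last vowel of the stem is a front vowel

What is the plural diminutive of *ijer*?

ijernehew

*ijer*: final consonant = /r/, non-nasal → -neh → *ijerneh*.
The diminutive form *ijerneh*: last vowel = /e/, a front vowel → -ew → *ijernehew*.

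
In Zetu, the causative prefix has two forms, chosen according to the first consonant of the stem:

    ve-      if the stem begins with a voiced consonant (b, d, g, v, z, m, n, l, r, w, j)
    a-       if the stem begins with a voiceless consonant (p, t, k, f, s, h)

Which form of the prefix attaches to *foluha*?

Since the first consonant of *foluha* is /f/ (voiceless), it takes a-.

a-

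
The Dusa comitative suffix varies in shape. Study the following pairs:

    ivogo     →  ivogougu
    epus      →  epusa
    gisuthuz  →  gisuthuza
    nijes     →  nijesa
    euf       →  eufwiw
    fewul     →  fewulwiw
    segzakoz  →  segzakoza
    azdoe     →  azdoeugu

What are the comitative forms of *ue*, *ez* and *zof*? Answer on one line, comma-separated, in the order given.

ueugu, eza, zofwiw

The suffix is conditioned by the final sound: -a when the stem ends in a sibilant (*epus*, *gisuthuz*, *nijes*, *segzakoz*); -wiw when the stem ends in a non-sibilant consonant (*euf*, *fewul*); -ugu when the stem ends in a vowel (*ivogo*, *azdoe*).
Since the final sound of *ue* is /e/ (a vowel), it takes -ugu, giving *ueugu*.
The final sound of *ez* is /z/, which is a sibilant, so the suffix is -a, giving *eza*.
Since the final sound of *zof* is /f/ (a non-sibilant consonant), it takes -wiw, giving *zofwiw*.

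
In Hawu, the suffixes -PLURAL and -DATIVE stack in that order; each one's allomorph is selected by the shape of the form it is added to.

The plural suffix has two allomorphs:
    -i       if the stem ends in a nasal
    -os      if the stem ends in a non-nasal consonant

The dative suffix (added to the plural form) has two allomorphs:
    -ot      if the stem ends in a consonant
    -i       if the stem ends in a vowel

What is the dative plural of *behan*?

behanii

*behan*: final consonant = /n/, a nasal → -i → *behani*.
The plural form *behani* — final sound /i/ (a vowel) → -i → *behanii*.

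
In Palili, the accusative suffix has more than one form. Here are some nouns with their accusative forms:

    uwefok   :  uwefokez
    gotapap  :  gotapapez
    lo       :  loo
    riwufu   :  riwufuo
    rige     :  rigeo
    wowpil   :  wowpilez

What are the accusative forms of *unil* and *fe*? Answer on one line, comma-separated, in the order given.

Looking at the final sound of each stem: -ez when the stem ends in a consonant (*uwefok*, *gotapap*, *wowpil*); -o when the stem ends in a vowel (*lo*, *riwufu*, *rige*).
*unil*: final sound = /l/, a consonant → -ez → *unilez*.
Since the final sound of *fe* is /e/ (a vowel), it takes -o, giving *feo*.

unilez, feo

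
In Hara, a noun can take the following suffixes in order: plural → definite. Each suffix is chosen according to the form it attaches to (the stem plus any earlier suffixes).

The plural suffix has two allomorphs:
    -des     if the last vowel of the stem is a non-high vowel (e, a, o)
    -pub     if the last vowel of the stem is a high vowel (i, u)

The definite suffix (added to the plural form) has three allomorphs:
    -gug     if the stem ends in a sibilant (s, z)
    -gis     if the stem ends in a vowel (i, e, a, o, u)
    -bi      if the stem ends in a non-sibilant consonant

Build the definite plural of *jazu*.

*jazu* — last vowel /u/ (a high vowel) → -pub → *jazupub*.
The final sound of the plural form *jazupub* is /b/, which is a non-sibilant consonant, so the definite suffix is -bi, giving *jazupubbi*.

jazupubbi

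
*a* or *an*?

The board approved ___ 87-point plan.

The indefinite article is chosen by the initial *sound* of the following word, not its spelling.
The number *87* is spoken "eighty-…", beginning with /ˈeɪti/ — a vowel sound.
So the article is *an*: The board approved an 87-point plan.

an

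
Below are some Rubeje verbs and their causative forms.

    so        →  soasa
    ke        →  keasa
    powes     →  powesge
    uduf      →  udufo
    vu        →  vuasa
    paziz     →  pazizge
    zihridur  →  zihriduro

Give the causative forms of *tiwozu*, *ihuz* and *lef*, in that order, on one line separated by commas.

tiwozuasa, ihuzge, lefo

The suffix is conditioned by the final sound: -ge when the stem ends in a sibilant (*powes*, *paziz*); -o when the stem ends in a non-sibilant consonant (*uduf*, *zihridur*); -asa when the stem ends in a vowel (*so*, *ke*, *vu*).
*tiwozu*: final sound = /u/, a vowel → -asa → *tiwozuasa*.
Since the final sound of *ihuz* is /z/ (a sibilant), it takes -ge, giving *ihuzge*.
*lef*: final sound = /f/, a non-sibilant consonant → -o → *lefo*.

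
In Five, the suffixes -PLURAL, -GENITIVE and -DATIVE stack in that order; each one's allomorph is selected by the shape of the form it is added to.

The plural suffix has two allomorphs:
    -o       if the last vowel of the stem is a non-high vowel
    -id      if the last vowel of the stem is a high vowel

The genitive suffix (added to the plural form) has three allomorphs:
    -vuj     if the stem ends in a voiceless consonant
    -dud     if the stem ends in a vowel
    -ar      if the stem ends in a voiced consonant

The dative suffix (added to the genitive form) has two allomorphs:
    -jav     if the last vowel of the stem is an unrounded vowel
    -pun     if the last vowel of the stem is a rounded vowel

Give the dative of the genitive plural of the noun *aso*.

*aso* — last vowel /o/ (a non-high vowel) → -o → *asoo*.
The final sound of the plural form *asoo* is /o/, which is a vowel, so the genitive suffix is -dud, giving *asoodud*.
Since the last vowel of the genitive form *asoodud* is /u/ (a rounded vowel), it takes -pun, giving *asoodudpun*.

asoodudpun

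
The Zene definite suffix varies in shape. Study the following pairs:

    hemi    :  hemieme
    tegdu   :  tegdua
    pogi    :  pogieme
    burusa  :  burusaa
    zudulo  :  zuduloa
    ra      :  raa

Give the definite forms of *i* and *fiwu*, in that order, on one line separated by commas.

ieme, fiwua

The pattern is front/back vowel harmony: -eme when the last vowel of the stem is a front vowel (*hemi*, *pogi*); -a when the last vowel of the stem is a back vowel (*tegdu*, *burusa*, *zudulo*, *ra*).
*i*: last vowel = /i/, a front vowel → -eme → *ieme*.
*fiwu*: last vowel = /u/, a back vowel → -a → *fiwua*.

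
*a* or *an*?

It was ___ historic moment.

The indefinite article is chosen by the initial *sound* of the following word, not its spelling.
*historic* begins with the sound /h/ (h is pronounced in standard usage) — a consonant sound.
So the article is *a*: It was a historic moment.

a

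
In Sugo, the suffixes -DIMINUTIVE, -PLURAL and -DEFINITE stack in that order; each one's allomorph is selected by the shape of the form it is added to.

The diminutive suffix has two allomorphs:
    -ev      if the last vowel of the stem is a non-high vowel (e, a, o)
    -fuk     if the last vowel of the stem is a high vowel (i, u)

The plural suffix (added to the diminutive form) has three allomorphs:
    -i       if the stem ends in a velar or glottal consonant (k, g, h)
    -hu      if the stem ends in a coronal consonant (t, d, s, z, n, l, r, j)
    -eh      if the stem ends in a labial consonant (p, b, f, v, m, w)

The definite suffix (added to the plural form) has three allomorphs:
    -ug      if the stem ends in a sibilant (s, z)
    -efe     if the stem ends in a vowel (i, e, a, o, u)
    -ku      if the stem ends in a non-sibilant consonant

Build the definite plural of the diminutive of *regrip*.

regripfukiefe

Since the last vowel of *regrip* is /i/ (a high vowel), it takes -fuk, giving *regripfuk*.
The final consonant of the diminutive form *regripfuk* is /k/, which is velar/glottal, so the plural suffix is -i, giving *regripfuki*.
Since the final sound of the plural form *regripfuki* is /i/ (a vowel), it takes -efe, giving *regripfukiefe*.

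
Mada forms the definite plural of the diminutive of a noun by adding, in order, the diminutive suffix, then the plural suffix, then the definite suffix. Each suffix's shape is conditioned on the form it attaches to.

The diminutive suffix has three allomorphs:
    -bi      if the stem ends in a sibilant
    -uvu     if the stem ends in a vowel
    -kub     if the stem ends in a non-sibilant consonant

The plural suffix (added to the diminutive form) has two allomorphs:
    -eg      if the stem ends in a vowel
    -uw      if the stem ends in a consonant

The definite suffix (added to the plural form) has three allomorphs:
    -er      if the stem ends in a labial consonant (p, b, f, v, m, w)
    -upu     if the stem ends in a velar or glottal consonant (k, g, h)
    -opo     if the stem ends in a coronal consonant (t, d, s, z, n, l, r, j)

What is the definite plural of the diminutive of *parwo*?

parwouvuegupu

*parwo*: final sound = /o/, a vowel → -uvu → *parwouvu*.
Since the final sound of the diminutive form *parwouvu* is /u/ (a vowel), it takes -eg, giving *parwouvueg*.
The plural form *parwouvueg* — final consonant /g/ (velar/glottal) → -upu → *parwouvuegupu*.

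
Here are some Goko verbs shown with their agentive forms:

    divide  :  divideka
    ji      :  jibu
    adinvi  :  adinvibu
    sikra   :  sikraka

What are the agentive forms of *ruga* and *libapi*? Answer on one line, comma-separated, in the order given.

rugaka, libapibu

The suffix is conditioned by the last vowel: -bu when the last vowel of the stem is a high vowel (*ji*, *adinvi*); -ka when the last vowel of the stem is a non-high vowel (*divide*, *sikra*).
The last vowel of *ruga* is /a/, which is a non-high vowel, so the suffix is -ka, giving *rugaka*.
*libapi*: last vowel = /i/, a high vowel → -bu → *libapibu*.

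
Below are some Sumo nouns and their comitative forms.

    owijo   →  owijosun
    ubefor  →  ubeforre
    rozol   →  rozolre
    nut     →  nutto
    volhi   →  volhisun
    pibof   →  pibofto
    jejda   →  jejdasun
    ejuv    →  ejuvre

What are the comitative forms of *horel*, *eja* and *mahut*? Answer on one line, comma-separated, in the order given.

horelre, ejasun, mahutto

The alternation tracks the final sound of the stem — -to when the stem ends in a voiceless consonant (*nut*, *pibof*); -re when the stem ends in a voiced consonant (*ubefor*, *rozol*, *ejuv*); -sun when the stem ends in a vowel (*owijo*, *volhi*, *jejda*).
*horel*: final sound = /l/, a voiced consonant → -re → *horelre*.
*eja* — final sound /a/ (a vowel) → -sun → *ejasun*.
*mahut* — final sound /t/ (a voiceless consonant) → -to → *mahutto*.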